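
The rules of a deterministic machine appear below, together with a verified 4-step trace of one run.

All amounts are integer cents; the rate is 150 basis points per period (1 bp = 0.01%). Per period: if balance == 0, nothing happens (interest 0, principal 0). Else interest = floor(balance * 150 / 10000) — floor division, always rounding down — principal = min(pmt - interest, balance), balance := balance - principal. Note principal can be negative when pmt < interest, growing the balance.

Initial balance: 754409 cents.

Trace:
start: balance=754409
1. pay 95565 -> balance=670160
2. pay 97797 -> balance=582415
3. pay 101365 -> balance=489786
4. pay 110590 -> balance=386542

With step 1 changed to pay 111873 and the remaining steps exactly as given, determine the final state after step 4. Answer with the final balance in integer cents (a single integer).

(re-executing from step 1 with the substitution; state before step 1: balance=754409)
1. pay 111873 -> balance=653852
2. pay 97797 -> balance=565862
3. pay 101365 -> balance=472984
4. pay 110590 -> balance=369488

369488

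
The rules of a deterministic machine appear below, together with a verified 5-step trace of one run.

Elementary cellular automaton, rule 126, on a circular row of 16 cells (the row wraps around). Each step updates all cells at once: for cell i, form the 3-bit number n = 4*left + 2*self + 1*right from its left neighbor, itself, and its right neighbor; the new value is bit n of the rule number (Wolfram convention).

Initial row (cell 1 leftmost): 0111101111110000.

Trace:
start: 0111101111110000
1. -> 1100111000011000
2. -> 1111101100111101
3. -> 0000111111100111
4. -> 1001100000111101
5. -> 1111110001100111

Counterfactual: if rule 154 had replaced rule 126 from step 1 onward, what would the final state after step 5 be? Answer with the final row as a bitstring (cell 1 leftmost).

(re-executing steps 1..5 under rule 154; state before step 1: 0111101111110000)
1. -> 1111001111101000
2. -> 1110111111000101
3. -> 1100111110101001
4. -> 1011111100000111
5. -> 0011111010001111

0011111010001111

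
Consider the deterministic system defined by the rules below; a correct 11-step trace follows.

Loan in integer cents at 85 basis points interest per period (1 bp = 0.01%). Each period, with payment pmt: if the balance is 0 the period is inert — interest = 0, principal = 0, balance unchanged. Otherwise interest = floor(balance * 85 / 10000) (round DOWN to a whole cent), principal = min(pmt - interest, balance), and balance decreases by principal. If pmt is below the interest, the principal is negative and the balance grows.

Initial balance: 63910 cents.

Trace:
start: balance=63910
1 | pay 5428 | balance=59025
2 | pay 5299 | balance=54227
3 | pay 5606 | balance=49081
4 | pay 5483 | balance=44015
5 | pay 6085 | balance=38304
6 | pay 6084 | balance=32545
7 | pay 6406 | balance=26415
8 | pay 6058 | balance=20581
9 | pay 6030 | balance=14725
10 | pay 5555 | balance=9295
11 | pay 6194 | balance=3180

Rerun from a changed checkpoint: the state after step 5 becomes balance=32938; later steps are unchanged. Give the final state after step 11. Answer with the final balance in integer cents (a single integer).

0

state after step 5 := balance=32938
6 | pay 6084 | balance=27133
7 | pay 6406 | balance=20957
8 | pay 6058 | balance=15077
9 | pay 6030 | balance=9175
10 | pay 5555 | balance=3697
11 | pay 6194 | balance=0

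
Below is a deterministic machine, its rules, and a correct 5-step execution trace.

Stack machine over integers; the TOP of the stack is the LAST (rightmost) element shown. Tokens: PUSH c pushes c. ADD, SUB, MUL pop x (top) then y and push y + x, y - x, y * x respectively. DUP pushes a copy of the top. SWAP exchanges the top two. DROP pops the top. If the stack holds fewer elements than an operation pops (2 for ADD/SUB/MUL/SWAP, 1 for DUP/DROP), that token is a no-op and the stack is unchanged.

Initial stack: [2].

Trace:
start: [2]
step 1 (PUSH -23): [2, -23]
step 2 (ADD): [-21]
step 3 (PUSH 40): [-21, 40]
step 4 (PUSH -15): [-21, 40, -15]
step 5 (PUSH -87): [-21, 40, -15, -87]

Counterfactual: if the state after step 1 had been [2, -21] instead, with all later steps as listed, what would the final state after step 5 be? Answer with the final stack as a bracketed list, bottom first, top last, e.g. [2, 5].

[-19, 40, -15, -87]

state after step 1 := [2, -21]
step 2 (ADD): [-19]
step 3 (PUSH 40): [-19, 40]
step 4 (PUSH -15): [-19, 40, -15]
step 5 (PUSH -87): [-19, 40, -15, -87]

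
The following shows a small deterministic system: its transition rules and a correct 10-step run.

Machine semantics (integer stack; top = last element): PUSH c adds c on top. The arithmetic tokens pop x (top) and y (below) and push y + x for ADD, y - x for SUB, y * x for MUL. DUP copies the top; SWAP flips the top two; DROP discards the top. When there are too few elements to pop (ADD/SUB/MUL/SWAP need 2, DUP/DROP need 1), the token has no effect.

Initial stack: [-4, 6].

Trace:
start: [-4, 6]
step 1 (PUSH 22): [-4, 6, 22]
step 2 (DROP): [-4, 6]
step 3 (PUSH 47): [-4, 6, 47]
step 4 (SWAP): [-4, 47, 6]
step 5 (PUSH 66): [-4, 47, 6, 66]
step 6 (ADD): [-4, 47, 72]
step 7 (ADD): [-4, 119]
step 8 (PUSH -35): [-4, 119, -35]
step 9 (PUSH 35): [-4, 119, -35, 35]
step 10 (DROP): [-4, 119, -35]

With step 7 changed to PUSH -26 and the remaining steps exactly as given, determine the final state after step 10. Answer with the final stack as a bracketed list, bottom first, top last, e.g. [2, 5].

(re-executing from step 7 with the substitution; state before step 7: [-4, 47, 72])
step 7 (PUSH -26): [-4, 47, 72, -26]
step 8 (PUSH -35): [-4, 47, 72, -26, -35]
step 9 (PUSH 35): [-4, 47, 72, -26, -35, 35]
step 10 (DROP): [-4, 47, 72, -26, -35]

[-4, 47, 72, -26, -35]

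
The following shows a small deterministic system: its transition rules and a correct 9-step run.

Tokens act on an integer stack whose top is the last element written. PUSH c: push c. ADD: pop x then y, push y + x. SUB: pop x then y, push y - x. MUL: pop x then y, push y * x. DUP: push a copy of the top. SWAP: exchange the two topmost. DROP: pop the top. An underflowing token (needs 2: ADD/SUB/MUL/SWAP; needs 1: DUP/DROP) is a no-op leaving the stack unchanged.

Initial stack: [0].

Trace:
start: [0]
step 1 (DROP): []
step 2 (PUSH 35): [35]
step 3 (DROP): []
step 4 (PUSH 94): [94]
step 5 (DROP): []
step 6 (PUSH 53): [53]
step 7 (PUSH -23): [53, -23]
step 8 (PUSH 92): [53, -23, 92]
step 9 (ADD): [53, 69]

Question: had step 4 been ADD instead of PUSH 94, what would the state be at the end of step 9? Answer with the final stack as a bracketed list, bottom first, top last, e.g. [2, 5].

[53, 69]

(re-executing from step 4 with the substitution; state before step 4: [])
step 4 (ADD): []
step 5 (DROP): []
step 6 (PUSH 53): [53]
step 7 (PUSH -23): [53, -23]
step 8 (PUSH 92): [53, -23, 92]
step 9 (ADD): [53, 69]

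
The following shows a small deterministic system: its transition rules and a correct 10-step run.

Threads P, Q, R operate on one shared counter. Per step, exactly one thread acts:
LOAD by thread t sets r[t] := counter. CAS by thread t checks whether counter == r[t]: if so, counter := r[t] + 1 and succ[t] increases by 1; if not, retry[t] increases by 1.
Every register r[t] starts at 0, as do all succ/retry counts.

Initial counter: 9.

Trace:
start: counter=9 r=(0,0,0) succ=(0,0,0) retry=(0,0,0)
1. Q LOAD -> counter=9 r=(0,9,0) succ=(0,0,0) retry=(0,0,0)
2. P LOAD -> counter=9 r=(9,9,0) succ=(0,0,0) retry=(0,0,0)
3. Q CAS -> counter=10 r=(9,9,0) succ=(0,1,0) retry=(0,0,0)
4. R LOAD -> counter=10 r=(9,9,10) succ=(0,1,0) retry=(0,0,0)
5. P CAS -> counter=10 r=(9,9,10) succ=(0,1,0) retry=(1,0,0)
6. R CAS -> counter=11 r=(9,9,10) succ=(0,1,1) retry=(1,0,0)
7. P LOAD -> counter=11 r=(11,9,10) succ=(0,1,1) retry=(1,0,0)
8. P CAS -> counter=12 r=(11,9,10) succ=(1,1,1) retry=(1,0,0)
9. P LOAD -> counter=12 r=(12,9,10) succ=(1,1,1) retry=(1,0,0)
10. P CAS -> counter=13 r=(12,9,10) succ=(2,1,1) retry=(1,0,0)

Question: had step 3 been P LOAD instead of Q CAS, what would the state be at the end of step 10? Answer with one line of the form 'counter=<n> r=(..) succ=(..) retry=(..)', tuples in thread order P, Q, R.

(re-executing from step 3 with the substitution; state before step 3: counter=9 r=(9,9,0) succ=(0,0,0) retry=(0,0,0))
3. P LOAD -> counter=9 r=(9,9,0) succ=(0,0,0) retry=(0,0,0)
4. R LOAD -> counter=9 r=(9,9,9) succ=(0,0,0) retry=(0,0,0)
5. P CAS -> counter=10 r=(9,9,9) succ=(1,0,0) retry=(0,0,0)
6. R CAS -> counter=10 r=(9,9,9) succ=(1,0,0) retry=(0,0,1)
7. P LOAD -> counter=10 r=(10,9,9) succ=(1,0,0) retry=(0,0,1)
8. P CAS -> counter=11 r=(10,9,9) succ=(2,0,0) retry=(0,0,1)
9. P LOAD -> counter=11 r=(11,9,9) succ=(2,0,0) retry=(0,0,1)
10. P CAS -> counter=12 r=(11,9,9) succ=(3,0,0) retry=(0,0,1)

counter=12 r=(11,9,9) succ=(3,0,0) retry=(0,0,1)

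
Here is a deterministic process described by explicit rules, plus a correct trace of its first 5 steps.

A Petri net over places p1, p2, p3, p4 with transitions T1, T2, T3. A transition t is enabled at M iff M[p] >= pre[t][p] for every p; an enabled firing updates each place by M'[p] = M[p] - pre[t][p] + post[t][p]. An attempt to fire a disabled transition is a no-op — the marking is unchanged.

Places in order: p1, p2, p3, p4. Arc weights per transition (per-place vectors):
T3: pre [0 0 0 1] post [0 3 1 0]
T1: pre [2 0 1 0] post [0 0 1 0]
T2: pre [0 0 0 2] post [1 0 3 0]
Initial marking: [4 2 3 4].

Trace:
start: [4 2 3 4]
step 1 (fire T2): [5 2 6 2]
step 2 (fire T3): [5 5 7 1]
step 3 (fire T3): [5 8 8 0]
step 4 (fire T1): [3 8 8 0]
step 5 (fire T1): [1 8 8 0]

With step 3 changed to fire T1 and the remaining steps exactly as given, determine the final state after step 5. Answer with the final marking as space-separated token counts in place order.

1 5 7 1

(re-executing from step 3 with the substitution; state before step 3: [5 5 7 1])
step 3 (fire T1): [3 5 7 1]
step 4 (fire T1): [1 5 7 1]
step 5 (fire T1): [1 5 7 1]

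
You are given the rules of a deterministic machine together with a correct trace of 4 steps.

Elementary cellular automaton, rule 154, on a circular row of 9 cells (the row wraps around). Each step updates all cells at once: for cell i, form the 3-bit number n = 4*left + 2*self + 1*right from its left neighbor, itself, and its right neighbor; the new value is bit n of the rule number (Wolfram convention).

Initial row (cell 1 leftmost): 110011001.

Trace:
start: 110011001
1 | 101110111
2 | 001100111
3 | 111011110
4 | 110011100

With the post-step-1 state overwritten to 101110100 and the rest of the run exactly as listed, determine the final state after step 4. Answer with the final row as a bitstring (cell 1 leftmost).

state after step 1 := 101110100
2 | 001100011
3 | 111010110
4 | 110000100

110000100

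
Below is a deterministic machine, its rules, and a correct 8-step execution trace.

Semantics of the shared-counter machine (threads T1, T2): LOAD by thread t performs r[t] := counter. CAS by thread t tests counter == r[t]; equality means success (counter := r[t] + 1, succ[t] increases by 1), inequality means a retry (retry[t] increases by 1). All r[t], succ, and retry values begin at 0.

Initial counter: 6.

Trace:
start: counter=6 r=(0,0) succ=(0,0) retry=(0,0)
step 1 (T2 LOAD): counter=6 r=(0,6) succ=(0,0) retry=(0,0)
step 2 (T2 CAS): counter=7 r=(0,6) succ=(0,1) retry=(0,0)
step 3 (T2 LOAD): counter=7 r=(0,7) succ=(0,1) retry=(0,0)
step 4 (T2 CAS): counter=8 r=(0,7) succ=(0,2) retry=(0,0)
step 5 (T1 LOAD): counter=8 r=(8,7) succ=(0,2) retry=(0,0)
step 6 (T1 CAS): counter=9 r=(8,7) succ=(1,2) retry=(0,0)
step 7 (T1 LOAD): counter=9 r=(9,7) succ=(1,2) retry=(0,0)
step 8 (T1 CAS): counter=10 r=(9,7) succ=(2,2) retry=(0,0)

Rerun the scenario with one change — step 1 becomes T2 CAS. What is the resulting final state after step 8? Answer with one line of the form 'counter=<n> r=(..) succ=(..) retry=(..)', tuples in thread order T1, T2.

counter=9 r=(8,6) succ=(2,1) retry=(0,2)

(re-executing from step 1 with the substitution; state before step 1: counter=6 r=(0,0) succ=(0,0) retry=(0,0))
step 1 (T2 CAS): counter=6 r=(0,0) succ=(0,0) retry=(0,1)
step 2 (T2 CAS): counter=6 r=(0,0) succ=(0,0) retry=(0,2)
step 3 (T2 LOAD): counter=6 r=(0,6) succ=(0,0) retry=(0,2)
step 4 (T2 CAS): counter=7 r=(0,6) succ=(0,1) retry=(0,2)
step 5 (T1 LOAD): counter=7 r=(7,6) succ=(0,1) retry=(0,2)
step 6 (T1 CAS): counter=8 r=(7,6) succ=(1,1) retry=(0,2)
step 7 (T1 LOAD): counter=8 r=(8,6) succ=(1,1) retry=(0,2)
step 8 (T1 CAS): counter=9 r=(8,6) succ=(2,1) retry=(0,2)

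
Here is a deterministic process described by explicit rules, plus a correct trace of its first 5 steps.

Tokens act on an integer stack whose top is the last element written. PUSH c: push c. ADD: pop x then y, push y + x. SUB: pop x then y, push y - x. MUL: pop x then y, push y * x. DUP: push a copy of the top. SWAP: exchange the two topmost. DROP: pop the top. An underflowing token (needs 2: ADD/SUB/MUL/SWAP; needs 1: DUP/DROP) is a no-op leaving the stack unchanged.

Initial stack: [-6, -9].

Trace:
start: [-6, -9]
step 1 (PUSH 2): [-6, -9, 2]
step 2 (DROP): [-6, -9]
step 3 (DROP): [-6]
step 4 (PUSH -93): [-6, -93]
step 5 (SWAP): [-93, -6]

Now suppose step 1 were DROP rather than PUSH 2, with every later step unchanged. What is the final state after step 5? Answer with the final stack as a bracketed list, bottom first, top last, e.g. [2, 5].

[-93]

(re-executing from step 1 with the substitution; state before step 1: [-6, -9])
step 1 (DROP): [-6]
step 2 (DROP): []
step 3 (DROP): []
step 4 (PUSH -93): [-93]
step 5 (SWAP): [-93]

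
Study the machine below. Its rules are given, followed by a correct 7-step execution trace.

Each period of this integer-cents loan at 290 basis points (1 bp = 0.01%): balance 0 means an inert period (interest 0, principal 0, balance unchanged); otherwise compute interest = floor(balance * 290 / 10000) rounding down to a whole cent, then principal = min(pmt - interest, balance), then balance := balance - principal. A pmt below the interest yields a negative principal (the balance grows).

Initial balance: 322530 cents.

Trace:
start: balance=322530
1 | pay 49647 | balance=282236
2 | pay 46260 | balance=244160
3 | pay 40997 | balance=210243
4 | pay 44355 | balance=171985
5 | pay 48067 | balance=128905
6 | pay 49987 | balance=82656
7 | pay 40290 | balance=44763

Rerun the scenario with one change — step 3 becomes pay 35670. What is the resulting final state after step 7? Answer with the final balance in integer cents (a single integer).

50734

(re-executing from step 3 with the substitution; state before step 3: balance=244160)
3 | pay 35670 | balance=215570
4 | pay 44355 | balance=177466
5 | pay 48067 | balance=134545
6 | pay 49987 | balance=88459
7 | pay 40290 | balance=50734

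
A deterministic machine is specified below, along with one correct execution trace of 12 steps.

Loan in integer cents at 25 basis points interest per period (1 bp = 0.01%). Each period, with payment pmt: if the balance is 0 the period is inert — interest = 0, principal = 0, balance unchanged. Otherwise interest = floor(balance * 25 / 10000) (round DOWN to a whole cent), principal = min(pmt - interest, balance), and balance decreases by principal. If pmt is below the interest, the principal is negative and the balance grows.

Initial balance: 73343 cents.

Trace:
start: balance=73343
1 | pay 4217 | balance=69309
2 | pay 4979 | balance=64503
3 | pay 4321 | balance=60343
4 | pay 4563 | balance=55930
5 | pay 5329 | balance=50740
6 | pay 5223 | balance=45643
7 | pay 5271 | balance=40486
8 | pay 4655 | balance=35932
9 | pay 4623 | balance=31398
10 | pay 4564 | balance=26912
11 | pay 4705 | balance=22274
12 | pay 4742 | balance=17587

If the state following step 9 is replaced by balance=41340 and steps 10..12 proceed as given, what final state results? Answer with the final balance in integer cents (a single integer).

state after step 9 := balance=41340
10 | pay 4564 | balance=36879
11 | pay 4705 | balance=32266
12 | pay 4742 | balance=27604

27604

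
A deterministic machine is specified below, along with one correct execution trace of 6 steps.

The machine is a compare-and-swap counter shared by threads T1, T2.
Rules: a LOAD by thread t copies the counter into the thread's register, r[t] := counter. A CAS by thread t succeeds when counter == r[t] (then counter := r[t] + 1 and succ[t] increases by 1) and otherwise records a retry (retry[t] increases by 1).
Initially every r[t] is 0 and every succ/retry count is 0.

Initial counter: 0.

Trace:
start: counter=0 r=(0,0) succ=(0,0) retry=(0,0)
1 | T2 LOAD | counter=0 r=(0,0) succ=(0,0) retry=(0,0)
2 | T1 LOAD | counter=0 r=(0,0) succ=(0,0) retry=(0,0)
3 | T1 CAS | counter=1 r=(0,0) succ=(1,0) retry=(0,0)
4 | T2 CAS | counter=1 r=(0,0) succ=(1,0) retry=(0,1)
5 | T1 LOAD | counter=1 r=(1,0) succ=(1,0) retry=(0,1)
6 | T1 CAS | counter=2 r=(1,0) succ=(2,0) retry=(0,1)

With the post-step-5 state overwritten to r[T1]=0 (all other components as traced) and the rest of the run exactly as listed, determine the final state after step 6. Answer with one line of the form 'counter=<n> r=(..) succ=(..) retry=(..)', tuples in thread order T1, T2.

state after step 5 := counter=1 r=(0,0) succ=(1,0) retry=(0,1)
6 | T1 CAS | counter=1 r=(0,0) succ=(1,0) retry=(1,1)

counter=1 r=(0,0) succ=(1,0) retry=(1,1)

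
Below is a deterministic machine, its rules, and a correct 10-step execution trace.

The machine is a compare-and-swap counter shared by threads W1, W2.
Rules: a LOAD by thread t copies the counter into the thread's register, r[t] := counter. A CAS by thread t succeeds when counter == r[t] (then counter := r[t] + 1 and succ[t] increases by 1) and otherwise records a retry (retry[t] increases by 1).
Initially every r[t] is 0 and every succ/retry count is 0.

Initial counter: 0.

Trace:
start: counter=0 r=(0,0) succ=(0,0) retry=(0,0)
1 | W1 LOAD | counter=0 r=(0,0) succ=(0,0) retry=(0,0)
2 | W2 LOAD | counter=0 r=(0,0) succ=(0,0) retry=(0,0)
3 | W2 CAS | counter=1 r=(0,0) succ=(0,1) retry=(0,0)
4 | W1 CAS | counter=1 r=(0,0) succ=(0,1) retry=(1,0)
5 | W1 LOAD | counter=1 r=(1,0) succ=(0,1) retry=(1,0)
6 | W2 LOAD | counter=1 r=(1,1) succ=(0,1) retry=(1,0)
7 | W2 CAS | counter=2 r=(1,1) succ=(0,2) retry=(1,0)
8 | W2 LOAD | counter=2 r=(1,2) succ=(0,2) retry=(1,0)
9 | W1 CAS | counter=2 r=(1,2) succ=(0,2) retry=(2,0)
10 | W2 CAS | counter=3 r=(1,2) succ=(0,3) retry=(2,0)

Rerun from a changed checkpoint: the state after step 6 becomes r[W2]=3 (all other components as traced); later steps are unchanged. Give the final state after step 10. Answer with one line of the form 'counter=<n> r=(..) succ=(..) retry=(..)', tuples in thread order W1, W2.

counter=2 r=(1,1) succ=(1,1) retry=(1,2)

state after step 6 := counter=1 r=(1,3) succ=(0,1) retry=(1,0)
7 | W2 CAS | counter=1 r=(1,3) succ=(0,1) retry=(1,1)
8 | W2 LOAD | counter=1 r=(1,1) succ=(0,1) retry=(1,1)
9 | W1 CAS | counter=2 r=(1,1) succ=(1,1) retry=(1,1)
10 | W2 CAS | counter=2 r=(1,1) succ=(1,1) retry=(1,2)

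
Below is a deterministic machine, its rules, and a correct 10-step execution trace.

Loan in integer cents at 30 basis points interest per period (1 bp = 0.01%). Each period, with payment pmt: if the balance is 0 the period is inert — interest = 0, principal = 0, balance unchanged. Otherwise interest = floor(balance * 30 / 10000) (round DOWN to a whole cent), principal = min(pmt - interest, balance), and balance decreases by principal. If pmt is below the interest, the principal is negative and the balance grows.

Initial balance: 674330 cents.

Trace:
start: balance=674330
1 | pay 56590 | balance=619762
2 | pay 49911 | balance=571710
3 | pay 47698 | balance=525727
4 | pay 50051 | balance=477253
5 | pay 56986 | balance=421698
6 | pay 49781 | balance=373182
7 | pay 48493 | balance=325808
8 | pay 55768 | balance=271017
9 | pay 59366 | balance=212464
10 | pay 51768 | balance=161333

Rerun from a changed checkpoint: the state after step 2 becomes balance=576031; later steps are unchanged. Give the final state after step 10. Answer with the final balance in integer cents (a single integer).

165758

state after step 2 := balance=576031
3 | pay 47698 | balance=530061
4 | pay 50051 | balance=481600
5 | pay 56986 | balance=426058
6 | pay 49781 | balance=377555
7 | pay 48493 | balance=330194
8 | pay 55768 | balance=275416
9 | pay 59366 | balance=216876
10 | pay 51768 | balance=165758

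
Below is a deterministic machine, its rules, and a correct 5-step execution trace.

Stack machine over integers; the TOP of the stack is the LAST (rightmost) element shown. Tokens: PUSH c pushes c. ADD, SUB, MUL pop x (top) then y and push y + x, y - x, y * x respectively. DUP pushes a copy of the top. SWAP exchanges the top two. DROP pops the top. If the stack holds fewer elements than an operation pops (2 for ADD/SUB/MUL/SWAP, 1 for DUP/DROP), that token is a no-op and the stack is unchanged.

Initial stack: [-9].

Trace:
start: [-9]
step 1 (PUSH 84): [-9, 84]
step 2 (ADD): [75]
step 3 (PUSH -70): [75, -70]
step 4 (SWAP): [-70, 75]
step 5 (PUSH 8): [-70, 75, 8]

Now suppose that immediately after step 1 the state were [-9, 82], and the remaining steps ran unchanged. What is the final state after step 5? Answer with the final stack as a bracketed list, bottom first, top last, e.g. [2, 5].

state after step 1 := [-9, 82]
step 2 (ADD): [73]
step 3 (PUSH -70): [73, -70]
step 4 (SWAP): [-70, 73]
step 5 (PUSH 8): [-70, 73, 8]

[-70, 73, 8]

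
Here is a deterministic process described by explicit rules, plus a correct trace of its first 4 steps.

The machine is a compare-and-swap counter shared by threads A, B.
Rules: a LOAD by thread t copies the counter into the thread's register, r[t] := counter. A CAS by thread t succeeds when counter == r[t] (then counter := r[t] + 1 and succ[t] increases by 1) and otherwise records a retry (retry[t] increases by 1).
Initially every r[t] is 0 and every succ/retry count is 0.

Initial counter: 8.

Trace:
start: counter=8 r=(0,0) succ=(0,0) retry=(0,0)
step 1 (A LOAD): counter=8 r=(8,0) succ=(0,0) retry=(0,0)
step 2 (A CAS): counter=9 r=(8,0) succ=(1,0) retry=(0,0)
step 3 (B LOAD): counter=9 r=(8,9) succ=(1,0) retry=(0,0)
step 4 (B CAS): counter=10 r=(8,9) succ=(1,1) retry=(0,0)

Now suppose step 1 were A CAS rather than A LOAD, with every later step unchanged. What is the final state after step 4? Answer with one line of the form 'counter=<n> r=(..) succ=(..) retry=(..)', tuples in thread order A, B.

(re-executing from step 1 with the substitution; state before step 1: counter=8 r=(0,0) succ=(0,0) retry=(0,0))
step 1 (A CAS): counter=8 r=(0,0) succ=(0,0) retry=(1,0)
step 2 (A CAS): counter=8 r=(0,0) succ=(0,0) retry=(2,0)
step 3 (B LOAD): counter=8 r=(0,8) succ=(0,0) retry=(2,0)
step 4 (B CAS): counter=9 r=(0,8) succ=(0,1) retry=(2,0)

counter=9 r=(0,8) succ=(0,1) retry=(2,0)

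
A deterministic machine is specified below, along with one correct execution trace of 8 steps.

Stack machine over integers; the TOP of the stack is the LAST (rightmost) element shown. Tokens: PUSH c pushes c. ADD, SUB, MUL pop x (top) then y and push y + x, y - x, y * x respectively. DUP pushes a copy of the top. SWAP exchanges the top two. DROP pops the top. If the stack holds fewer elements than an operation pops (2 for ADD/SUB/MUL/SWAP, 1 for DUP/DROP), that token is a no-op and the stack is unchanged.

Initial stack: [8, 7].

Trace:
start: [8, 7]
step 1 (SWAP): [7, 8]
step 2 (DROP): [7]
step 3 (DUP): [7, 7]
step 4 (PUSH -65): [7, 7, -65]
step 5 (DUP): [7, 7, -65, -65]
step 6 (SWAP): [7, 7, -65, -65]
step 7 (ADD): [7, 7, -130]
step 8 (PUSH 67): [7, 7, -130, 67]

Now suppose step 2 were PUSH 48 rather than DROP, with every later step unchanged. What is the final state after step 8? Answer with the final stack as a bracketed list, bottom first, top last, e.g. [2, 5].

[7, 8, 48, 48, -130, 67]

(re-executing from step 2 with the substitution; state before step 2: [7, 8])
step 2 (PUSH 48): [7, 8, 48]
step 3 (DUP): [7, 8, 48, 48]
step 4 (PUSH -65): [7, 8, 48, 48, -65]
step 5 (DUP): [7, 8, 48, 48, -65, -65]
step 6 (SWAP): [7, 8, 48, 48, -65, -65]
step 7 (ADD): [7, 8, 48, 48, -130]
step 8 (PUSH 67): [7, 8, 48, 48, -130, 67]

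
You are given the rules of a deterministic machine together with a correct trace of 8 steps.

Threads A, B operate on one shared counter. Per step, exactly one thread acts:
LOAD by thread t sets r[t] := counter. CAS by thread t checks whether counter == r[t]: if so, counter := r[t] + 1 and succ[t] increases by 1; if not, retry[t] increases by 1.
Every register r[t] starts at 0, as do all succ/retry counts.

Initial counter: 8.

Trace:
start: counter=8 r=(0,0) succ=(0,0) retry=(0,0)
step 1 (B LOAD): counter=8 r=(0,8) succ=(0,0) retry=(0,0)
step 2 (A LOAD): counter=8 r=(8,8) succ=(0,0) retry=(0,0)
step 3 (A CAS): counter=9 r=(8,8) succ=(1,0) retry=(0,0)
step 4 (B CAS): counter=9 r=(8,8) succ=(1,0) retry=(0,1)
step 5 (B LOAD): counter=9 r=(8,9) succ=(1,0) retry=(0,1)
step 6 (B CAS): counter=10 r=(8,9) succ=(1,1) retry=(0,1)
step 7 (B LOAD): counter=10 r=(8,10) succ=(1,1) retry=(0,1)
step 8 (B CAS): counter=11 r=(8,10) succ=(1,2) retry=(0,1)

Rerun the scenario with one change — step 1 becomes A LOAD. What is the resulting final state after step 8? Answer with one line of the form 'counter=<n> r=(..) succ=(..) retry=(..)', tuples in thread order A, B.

counter=11 r=(8,10) succ=(1,2) retry=(0,1)

(re-executing from step 1 with the substitution; state before step 1: counter=8 r=(0,0) succ=(0,0) retry=(0,0))
step 1 (A LOAD): counter=8 r=(8,0) succ=(0,0) retry=(0,0)
step 2 (A LOAD): counter=8 r=(8,0) succ=(0,0) retry=(0,0)
step 3 (A CAS): counter=9 r=(8,0) succ=(1,0) retry=(0,0)
step 4 (B CAS): counter=9 r=(8,0) succ=(1,0) retry=(0,1)
step 5 (B LOAD): counter=9 r=(8,9) succ=(1,0) retry=(0,1)
step 6 (B CAS): counter=10 r=(8,9) succ=(1,1) retry=(0,1)
step 7 (B LOAD): counter=10 r=(8,10) succ=(1,1) retry=(0,1)
step 8 (B CAS): counter=11 r=(8,10) succ=(1,2) retry=(0,1)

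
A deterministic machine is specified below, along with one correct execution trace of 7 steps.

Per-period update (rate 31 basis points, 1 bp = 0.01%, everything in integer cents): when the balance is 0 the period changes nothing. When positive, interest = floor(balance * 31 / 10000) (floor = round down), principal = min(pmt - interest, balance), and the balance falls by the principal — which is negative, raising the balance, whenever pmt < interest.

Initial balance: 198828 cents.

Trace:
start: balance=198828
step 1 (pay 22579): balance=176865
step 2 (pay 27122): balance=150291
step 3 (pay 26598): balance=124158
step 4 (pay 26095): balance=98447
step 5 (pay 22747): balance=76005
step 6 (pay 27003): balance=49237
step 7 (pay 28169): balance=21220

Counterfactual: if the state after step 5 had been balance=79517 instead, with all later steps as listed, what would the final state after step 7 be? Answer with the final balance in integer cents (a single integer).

state after step 5 := balance=79517
step 6 (pay 27003): balance=52760
step 7 (pay 28169): balance=24754

24754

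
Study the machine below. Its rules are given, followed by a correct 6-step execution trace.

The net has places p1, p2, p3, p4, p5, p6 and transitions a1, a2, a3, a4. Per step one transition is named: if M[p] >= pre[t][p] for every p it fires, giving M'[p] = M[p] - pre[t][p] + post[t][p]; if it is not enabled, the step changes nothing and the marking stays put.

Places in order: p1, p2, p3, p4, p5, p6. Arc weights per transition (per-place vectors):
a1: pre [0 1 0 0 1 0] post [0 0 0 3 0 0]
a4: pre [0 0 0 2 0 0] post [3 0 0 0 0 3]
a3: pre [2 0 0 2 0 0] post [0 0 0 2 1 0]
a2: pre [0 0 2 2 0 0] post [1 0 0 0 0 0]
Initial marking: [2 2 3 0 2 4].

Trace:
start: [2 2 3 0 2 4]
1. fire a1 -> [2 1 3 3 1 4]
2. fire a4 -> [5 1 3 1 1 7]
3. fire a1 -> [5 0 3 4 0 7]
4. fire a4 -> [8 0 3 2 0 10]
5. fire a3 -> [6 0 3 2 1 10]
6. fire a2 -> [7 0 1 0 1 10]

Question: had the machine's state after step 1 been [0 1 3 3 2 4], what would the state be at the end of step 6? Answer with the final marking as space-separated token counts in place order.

5 0 1 0 2 10

state after step 1 := [0 1 3 3 2 4]
2. fire a4 -> [3 1 3 1 2 7]
3. fire a1 -> [3 0 3 4 1 7]
4. fire a4 -> [6 0 3 2 1 10]
5. fire a3 -> [4 0 3 2 2 10]
6. fire a2 -> [5 0 1 0 2 10]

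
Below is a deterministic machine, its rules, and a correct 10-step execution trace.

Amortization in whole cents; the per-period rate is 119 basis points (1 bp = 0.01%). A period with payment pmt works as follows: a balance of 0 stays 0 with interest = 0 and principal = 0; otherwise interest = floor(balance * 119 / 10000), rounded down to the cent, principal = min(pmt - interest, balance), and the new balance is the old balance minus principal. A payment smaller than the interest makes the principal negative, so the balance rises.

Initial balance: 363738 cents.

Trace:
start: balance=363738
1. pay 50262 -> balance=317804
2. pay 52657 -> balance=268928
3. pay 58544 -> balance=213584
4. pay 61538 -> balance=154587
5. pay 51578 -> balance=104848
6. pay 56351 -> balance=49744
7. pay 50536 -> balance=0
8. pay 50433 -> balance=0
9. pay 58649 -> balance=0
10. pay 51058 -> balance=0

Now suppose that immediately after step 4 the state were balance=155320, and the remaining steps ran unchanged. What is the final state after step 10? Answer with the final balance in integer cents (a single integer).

0

state after step 4 := balance=155320
5. pay 51578 -> balance=105590
6. pay 56351 -> balance=50495
7. pay 50536 -> balance=559
8. pay 50433 -> balance=0
9. pay 58649 -> balance=0
10. pay 51058 -> balance=0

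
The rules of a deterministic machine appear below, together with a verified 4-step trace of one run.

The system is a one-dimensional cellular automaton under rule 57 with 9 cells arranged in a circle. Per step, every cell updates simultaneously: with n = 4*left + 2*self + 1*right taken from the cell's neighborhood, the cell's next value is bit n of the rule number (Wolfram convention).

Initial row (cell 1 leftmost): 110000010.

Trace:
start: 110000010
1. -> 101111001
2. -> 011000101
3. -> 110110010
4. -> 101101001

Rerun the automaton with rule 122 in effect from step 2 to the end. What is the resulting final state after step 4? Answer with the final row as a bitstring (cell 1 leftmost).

(re-executing steps 2..4 under rule 122; state before step 2: 101111001)
2. -> 111001111
3. -> 001111000
4. -> 011001100

011001100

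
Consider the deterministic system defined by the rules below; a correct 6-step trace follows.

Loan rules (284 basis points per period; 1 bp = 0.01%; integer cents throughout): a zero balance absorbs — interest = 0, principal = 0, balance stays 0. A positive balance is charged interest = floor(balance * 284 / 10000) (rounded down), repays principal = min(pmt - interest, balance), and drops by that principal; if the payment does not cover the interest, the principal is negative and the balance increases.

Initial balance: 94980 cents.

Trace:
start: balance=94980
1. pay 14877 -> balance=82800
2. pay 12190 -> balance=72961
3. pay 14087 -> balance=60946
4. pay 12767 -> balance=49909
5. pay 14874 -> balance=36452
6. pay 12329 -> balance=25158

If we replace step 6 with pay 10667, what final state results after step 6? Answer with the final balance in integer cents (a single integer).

26820

(re-executing from step 6 with the substitution; state before step 6: balance=36452)
6. pay 10667 -> balance=26820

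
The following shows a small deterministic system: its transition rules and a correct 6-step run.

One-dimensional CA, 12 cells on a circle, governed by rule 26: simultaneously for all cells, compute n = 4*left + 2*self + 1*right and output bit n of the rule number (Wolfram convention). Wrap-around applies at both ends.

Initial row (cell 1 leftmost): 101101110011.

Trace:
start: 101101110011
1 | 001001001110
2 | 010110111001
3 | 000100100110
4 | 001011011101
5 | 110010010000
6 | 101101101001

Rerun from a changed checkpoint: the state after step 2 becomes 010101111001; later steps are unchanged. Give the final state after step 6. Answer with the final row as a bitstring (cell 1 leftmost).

011010010101

state after step 2 := 010101111001
3 | 000001000110
4 | 000010101101
5 | 100100001000
6 | 011010010101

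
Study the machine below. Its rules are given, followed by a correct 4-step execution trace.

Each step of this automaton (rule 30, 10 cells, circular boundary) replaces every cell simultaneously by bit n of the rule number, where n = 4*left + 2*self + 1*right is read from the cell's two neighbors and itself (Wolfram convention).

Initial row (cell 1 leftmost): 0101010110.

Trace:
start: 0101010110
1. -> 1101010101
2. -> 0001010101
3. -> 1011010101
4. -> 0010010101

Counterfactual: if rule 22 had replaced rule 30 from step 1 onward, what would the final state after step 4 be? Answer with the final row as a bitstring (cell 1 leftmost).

(re-executing steps 1..4 under rule 22; state before step 1: 0101010110)
1. -> 1101010001
2. -> 0001011010
3. -> 0011000011
4. -> 1100100100

1100100100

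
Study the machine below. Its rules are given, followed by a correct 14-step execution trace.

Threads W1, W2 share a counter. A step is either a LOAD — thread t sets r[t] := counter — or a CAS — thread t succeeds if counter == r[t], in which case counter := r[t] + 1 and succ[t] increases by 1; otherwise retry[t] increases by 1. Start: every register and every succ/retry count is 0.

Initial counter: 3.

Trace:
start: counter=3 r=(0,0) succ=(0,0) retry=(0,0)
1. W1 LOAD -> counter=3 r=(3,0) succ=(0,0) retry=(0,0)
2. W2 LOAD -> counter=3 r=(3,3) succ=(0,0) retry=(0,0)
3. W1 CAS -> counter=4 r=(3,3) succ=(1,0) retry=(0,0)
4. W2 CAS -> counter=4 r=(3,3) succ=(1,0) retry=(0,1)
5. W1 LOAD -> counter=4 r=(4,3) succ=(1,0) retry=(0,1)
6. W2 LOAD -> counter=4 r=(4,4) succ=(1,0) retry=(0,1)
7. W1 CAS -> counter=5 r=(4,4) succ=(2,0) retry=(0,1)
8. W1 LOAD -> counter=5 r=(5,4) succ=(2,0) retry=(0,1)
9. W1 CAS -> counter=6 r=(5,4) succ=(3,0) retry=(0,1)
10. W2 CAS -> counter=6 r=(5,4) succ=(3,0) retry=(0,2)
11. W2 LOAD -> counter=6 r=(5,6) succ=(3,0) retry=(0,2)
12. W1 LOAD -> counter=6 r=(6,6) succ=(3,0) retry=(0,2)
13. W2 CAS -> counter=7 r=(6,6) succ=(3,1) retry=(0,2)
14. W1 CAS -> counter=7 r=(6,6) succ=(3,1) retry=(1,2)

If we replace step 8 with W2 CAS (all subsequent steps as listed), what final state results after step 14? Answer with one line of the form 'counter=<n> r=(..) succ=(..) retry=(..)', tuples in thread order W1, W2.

counter=6 r=(5,5) succ=(2,1) retry=(2,3)

(re-executing from step 8 with the substitution; state before step 8: counter=5 r=(4,4) succ=(2,0) retry=(0,1))
8. W2 CAS -> counter=5 r=(4,4) succ=(2,0) retry=(0,2)
9. W1 CAS -> counter=5 r=(4,4) succ=(2,0) retry=(1,2)
10. W2 CAS -> counter=5 r=(4,4) succ=(2,0) retry=(1,3)
11. W2 LOAD -> counter=5 r=(4,5) succ=(2,0) retry=(1,3)
12. W1 LOAD -> counter=5 r=(5,5) succ=(2,0) retry=(1,3)
13. W2 CAS -> counter=6 r=(5,5) succ=(2,1) retry=(1,3)
14. W1 CAS -> counter=6 r=(5,5) succ=(2,1) retry=(2,3)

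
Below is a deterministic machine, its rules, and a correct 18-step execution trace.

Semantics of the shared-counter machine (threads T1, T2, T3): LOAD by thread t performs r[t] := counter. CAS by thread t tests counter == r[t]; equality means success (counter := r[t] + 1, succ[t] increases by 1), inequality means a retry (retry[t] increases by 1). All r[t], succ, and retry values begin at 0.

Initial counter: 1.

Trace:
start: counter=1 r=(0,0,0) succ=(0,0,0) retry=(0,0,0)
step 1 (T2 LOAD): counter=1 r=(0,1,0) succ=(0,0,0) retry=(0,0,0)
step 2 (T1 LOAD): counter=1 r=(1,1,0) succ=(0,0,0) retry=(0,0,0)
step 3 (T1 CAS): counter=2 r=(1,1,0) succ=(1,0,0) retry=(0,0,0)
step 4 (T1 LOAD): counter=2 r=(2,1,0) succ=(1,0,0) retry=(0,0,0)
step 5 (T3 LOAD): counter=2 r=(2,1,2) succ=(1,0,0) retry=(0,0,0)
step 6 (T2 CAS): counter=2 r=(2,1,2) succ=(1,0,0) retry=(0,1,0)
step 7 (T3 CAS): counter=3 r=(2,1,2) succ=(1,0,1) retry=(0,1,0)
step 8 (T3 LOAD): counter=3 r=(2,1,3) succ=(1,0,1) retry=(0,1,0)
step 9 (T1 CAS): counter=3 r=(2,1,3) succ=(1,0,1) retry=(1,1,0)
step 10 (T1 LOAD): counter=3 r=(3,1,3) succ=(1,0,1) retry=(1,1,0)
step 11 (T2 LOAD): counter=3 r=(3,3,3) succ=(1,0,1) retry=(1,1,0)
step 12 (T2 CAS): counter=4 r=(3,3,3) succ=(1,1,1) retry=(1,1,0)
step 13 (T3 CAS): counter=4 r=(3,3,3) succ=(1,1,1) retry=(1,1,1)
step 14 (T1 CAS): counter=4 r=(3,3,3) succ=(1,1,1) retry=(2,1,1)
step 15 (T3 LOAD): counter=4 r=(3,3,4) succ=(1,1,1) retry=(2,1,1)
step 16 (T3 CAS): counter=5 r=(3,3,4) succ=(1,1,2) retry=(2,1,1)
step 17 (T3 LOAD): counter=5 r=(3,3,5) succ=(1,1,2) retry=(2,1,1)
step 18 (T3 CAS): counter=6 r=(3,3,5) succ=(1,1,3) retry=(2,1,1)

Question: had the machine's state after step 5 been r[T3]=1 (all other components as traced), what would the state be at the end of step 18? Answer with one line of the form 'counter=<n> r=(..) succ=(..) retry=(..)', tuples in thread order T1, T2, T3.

state after step 5 := counter=2 r=(2,1,1) succ=(1,0,0) retry=(0,0,0)
step 6 (T2 CAS): counter=2 r=(2,1,1) succ=(1,0,0) retry=(0,1,0)
step 7 (T3 CAS): counter=2 r=(2,1,1) succ=(1,0,0) retry=(0,1,1)
step 8 (T3 LOAD): counter=2 r=(2,1,2) succ=(1,0,0) retry=(0,1,1)
step 9 (T1 CAS): counter=3 r=(2,1,2) succ=(2,0,0) retry=(0,1,1)
step 10 (T1 LOAD): counter=3 r=(3,1,2) succ=(2,0,0) retry=(0,1,1)
step 11 (T2 LOAD): counter=3 r=(3,3,2) succ=(2,0,0) retry=(0,1,1)
step 12 (T2 CAS): counter=4 r=(3,3,2) succ=(2,1,0) retry=(0,1,1)
step 13 (T3 CAS): counter=4 r=(3,3,2) succ=(2,1,0) retry=(0,1,2)
step 14 (T1 CAS): counter=4 r=(3,3,2) succ=(2,1,0) retry=(1,1,2)
step 15 (T3 LOAD): counter=4 r=(3,3,4) succ=(2,1,0) retry=(1,1,2)
step 16 (T3 CAS): counter=5 r=(3,3,4) succ=(2,1,1) retry=(1,1,2)
step 17 (T3 LOAD): counter=5 r=(3,3,5) succ=(2,1,1) retry=(1,1,2)
step 18 (T3 CAS): counter=6 r=(3,3,5) succ=(2,1,2) retry=(1,1,2)

counter=6 r=(3,3,5) succ=(2,1,2) retry=(1,1,2)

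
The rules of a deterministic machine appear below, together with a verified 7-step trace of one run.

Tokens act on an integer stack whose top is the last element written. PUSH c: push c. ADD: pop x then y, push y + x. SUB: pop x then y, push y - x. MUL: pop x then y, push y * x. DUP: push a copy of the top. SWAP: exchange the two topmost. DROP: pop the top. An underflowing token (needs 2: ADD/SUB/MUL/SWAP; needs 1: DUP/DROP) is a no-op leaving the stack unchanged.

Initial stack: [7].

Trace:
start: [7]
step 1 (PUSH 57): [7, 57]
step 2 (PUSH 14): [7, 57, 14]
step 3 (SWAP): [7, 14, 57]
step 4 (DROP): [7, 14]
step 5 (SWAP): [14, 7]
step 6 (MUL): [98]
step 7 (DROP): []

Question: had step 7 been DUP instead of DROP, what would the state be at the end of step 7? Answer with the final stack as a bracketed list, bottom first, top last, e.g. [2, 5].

[98, 98]

(re-executing from step 7 with the substitution; state before step 7: [98])
step 7 (DUP): [98, 98]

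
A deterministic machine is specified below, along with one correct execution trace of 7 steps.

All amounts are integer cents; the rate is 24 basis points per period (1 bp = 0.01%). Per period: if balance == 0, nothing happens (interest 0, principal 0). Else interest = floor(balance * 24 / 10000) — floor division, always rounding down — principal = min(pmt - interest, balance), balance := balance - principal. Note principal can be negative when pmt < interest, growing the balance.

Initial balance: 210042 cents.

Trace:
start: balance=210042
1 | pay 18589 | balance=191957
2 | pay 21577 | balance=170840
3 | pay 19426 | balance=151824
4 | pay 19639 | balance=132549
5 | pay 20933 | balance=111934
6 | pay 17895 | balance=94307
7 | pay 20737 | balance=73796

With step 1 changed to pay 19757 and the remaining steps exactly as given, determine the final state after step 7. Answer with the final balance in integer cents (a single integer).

(re-executing from step 1 with the substitution; state before step 1: balance=210042)
1 | pay 19757 | balance=190789
2 | pay 21577 | balance=169669
3 | pay 19426 | balance=150650
4 | pay 19639 | balance=131372
5 | pay 20933 | balance=110754
6 | pay 17895 | balance=93124
7 | pay 20737 | balance=72610

72610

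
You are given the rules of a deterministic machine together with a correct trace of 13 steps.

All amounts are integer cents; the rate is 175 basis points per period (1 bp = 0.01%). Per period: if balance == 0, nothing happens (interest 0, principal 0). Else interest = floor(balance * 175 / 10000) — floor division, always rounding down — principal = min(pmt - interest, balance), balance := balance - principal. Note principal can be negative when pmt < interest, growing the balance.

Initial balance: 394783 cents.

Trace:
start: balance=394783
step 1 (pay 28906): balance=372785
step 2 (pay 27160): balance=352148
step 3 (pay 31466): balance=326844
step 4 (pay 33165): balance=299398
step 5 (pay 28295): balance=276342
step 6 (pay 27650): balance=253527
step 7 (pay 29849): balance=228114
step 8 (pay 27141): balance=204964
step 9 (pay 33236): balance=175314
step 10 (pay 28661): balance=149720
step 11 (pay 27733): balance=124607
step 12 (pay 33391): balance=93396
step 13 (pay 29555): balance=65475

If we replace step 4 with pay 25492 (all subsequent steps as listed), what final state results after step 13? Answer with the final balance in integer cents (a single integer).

74446

(re-executing from step 4 with the substitution; state before step 4: balance=326844)
step 4 (pay 25492): balance=307071
step 5 (pay 28295): balance=284149
step 6 (pay 27650): balance=261471
step 7 (pay 29849): balance=236197
step 8 (pay 27141): balance=213189
step 9 (pay 33236): balance=183683
step 10 (pay 28661): balance=158236
step 11 (pay 27733): balance=133272
step 12 (pay 33391): balance=102213
step 13 (pay 29555): balance=74446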